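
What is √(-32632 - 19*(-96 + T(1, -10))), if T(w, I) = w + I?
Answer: I*√30637 ≈ 175.03*I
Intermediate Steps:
T(w, I) = I + w
√(-32632 - 19*(-96 + T(1, -10))) = √(-32632 - 19*(-96 + (-10 + 1))) = √(-32632 - 19*(-96 - 9)) = √(-32632 - 19*(-105)) = √(-32632 + 1995) = √(-30637) = I*√30637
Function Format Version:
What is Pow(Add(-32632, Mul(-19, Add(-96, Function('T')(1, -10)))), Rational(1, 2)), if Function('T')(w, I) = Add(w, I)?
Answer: Mul(I, Pow(30637, Rational(1, 2))) ≈ Mul(175.03, I)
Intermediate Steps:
Function('T')(w, I) = Add(I, w)
Pow(Add(-32632, Mul(-19, Add(-96, Function('T')(1, -10)))), Rational(1, 2)) = Pow(Add(-32632, Mul(-19, Add(-96, Add(-10, 1)))), Rational(1, 2)) = Pow(Add(-32632, Mul(-19, Add(-96, -9))), Rational(1, 2)) = Pow(Add(-32632, Mul(-19, -105)), Rational(1, 2)) = Pow(Add(-32632, 1995), Rational(1, 2)) = Pow(-30637, Rational(1, 2)) = Mul(I, Pow(30637, Rational(1, 2)))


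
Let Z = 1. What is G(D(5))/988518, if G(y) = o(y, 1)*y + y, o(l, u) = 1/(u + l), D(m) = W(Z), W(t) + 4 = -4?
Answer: -8/1153271 ≈ -6.9368e-6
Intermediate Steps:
W(t) = -8 (W(t) = -4 - 4 = -8)
D(m) = -8
o(l, u) = 1/(l + u)
G(y) = y + y/(1 + y) (G(y) = y/(y + 1) + y = y/(1 + y) + y = y + y/(1 + y))
G(D(5))/988518 = -8*(2 - 8)/(1 - 8)/988518 = -8*(-6)/(-7)*(1/988518) = -8*(-⅐)*(-6)*(1/988518) = -48/7*1/988518 = -8/1153271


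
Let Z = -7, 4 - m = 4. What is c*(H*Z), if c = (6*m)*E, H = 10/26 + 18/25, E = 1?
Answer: 0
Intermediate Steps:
m = 0 (m = 4 - 1*4 = 4 - 4 = 0)
H = 359/325 (H = 10*(1/26) + 18*(1/25) = 5/13 + 18/25 = 359/325 ≈ 1.1046)
c = 0 (c = (6*0)*1 = 0*1 = 0)
c*(H*Z) = 0*((359/325)*(-7)) = 0*(-2513/325) = 0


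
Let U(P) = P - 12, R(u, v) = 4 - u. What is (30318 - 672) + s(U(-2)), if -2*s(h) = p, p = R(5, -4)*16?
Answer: 29654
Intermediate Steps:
U(P) = -12 + P
p = -16 (p = (4 - 1*5)*16 = (4 - 5)*16 = -1*16 = -16)
s(h) = 8 (s(h) = -½*(-16) = 8)
(30318 - 672) + s(U(-2)) = (30318 - 672) + 8 = 29646 + 8 = 29654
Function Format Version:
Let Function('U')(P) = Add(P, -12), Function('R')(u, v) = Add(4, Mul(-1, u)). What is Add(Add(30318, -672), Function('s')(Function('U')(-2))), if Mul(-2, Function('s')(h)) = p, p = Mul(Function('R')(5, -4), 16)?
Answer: 29654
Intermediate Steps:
Function('U')(P) = Add(-12, P)
p = -16 (p = Mul(Add(4, Mul(-1, 5)), 16) = Mul(Add(4, -5), 16) = Mul(-1, 16) = -16)
Function('s')(h) = 8 (Function('s')(h) = Mul(Rational(-1, 2), -16) = 8)
Add(Add(30318, -672), Function('s')(Function('U')(-2))) = Add(Add(30318, -672), 8) = Add(29646, 8) = 29654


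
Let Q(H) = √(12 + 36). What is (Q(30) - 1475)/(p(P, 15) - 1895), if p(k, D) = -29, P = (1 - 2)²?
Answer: 1475/1924 - √3/481 ≈ 0.76303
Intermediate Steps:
P = 1 (P = (-1)² = 1)
Q(H) = 4*√3 (Q(H) = √48 = 4*√3)
(Q(30) - 1475)/(p(P, 15) - 1895) = (4*√3 - 1475)/(-29 - 1895) = (-1475 + 4*√3)/(-1924) = (-1475 + 4*√3)*(-1/1924) = 1475/1924 - √3/481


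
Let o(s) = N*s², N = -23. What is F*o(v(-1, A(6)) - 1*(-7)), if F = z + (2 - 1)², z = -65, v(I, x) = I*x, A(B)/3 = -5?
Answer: 712448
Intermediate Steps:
A(B) = -15 (A(B) = 3*(-5) = -15)
o(s) = -23*s²
F = -64 (F = -65 + (2 - 1)² = -65 + 1² = -65 + 1 = -64)
F*o(v(-1, A(6)) - 1*(-7)) = -(-1472)*(-1*(-15) - 1*(-7))² = -(-1472)*(15 + 7)² = -(-1472)*22² = -(-1472)*484 = -64*(-11132) = 712448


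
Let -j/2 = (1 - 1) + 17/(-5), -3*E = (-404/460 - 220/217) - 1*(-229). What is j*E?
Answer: -192694252/374325 ≈ -514.78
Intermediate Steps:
E = -5667478/74865 (E = -((-404/460 - 220/217) - 1*(-229))/3 = -((-404*1/460 - 220*1/217) + 229)/3 = -((-101/115 - 220/217) + 229)/3 = -(-47217/24955 + 229)/3 = -1/3*5667478/24955 = -5667478/74865 ≈ -75.703)
j = 34/5 (j = -2*((1 - 1) + 17/(-5)) = -2*(0 + 17*(-1/5)) = -2*(0 - 17/5) = -2*(-17/5) = 34/5 ≈ 6.8000)
j*E = (34/5)*(-5667478/74865) = -192694252/374325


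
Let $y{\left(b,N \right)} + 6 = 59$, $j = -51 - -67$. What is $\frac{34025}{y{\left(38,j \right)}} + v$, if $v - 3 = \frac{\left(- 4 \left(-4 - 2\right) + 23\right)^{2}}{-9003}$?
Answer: $\frac{307641475}{477159} \approx 644.74$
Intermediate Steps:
$j = 16$ ($j = -51 + 67 = 16$)
$y{\left(b,N \right)} = 53$ ($y{\left(b,N \right)} = -6 + 59 = 53$)
$v = \frac{24800}{9003}$ ($v = 3 + \frac{\left(- 4 \left(-4 - 2\right) + 23\right)^{2}}{-9003} = 3 + \left(\left(-4\right) \left(-6\right) + 23\right)^{2} \left(- \frac{1}{9003}\right) = 3 + \left(24 + 23\right)^{2} \left(- \frac{1}{9003}\right) = 3 + 47^{2} \left(- \frac{1}{9003}\right) = 3 + 2209 \left(- \frac{1}{9003}\right) = 3 - \frac{2209}{9003} = \frac{24800}{9003} \approx 2.7546$)
$\frac{34025}{y{\left(38,j \right)}} + v = \frac{34025}{53} + \frac{24800}{9003} = \frac{307641475}{477159}$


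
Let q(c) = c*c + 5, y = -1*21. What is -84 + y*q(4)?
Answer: -525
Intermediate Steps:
y = -21
q(c) = 5 + c**2 (q(c) = c**2 + 5 = 5 + c**2)
-84 + y*q(4) = -84 - 21*(5 + 4**2) = -84 - 21*(5 + 16) = -84 - 21*21 = -84 - 441 = -525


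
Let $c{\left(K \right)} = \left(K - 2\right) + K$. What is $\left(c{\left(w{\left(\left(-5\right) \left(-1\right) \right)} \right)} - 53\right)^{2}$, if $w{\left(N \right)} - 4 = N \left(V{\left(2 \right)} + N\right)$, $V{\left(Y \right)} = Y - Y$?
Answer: $9$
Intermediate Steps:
$V{\left(Y \right)} = 0$
$w{\left(N \right)} = 4 + N^{2}$ ($w{\left(N \right)} = 4 + N \left(0 + N\right) = 4 + N N = 4 + N^{2}$)
$c{\left(K \right)} = -2 + 2 K$ ($c{\left(K \right)} = \left(-2 + K\right) + K = -2 + 2 K$)
$\left(c{\left(w{\left(\left(-5\right) \left(-1\right) \right)} \right)} - 53\right)^{2} = \left(\left(-2 + 2 \left(4 + \left(\left(-5\right) \left(-1\right)\right)^{2}\right)\right) - 53\right)^{2} = \left(\left(-2 + 2 \left(4 + 5^{2}\right)\right) - 53\right)^{2} = \left(\left(-2 + 2 \left(4 + 25\right)\right) - 53\right)^{2} = \left(\left(-2 + 2 \cdot 29\right) - 53\right)^{2} = \left(\left(-2 + 58\right) - 53\right)^{2} = \left(56 - 53\right)^{2} = 3^{2} = 9$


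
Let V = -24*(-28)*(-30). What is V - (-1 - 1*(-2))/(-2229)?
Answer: -44936639/2229 ≈ -20160.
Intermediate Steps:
V = -20160 (V = 672*(-30) = -20160)
V - (-1 - 1*(-2))/(-2229) = -20160 - (-1 - 1*(-2))/(-2229) = -20160 - (-1 + 2)*(-1)/2229 = -20160 - (-1)/2229 = -20160 - 1*(-1/2229) = -20160 + 1/2229 = -44936639/2229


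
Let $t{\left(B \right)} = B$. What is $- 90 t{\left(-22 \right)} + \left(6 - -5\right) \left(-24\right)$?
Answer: $1716$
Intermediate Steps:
$- 90 t{\left(-22 \right)} + \left(6 - -5\right) \left(-24\right) = \left(-90\right) \left(-22\right) + \left(6 - -5\right) \left(-24\right) = 1980 + \left(6 + 5\right) \left(-24\right) = 1980 + 11 \left(-24\right) = 1980 - 264 = 1716$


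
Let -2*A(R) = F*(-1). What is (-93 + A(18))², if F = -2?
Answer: 8836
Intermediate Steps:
A(R) = -1 (A(R) = -(-1)*(-1) = -½*2 = -1)
(-93 + A(18))² = (-93 - 1)² = (-94)² = 8836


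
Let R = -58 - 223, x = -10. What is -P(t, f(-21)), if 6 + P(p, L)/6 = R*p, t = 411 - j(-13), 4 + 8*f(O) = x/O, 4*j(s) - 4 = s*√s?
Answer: 691296 + 10959*I*√13/2 ≈ 6.913e+5 + 19757.0*I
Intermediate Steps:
j(s) = 1 + s^(3/2)/4 (j(s) = 1 + (s*√s)/4 = 1 + s^(3/2)/4)
f(O) = -½ - 5/(4*O) (f(O) = -½ + (-10/O)/8 = -½ - 5/(4*O))
R = -281
t = 410 + 13*I*√13/4 (t = 411 - (1 + (-13)^(3/2)/4) = 411 - (1 + (-13*I*√13)/4) = 411 - (1 - 13*I*√13/4) = 411 + (-1 + 13*I*√13/4) = 410 + 13*I*√13/4 ≈ 410.0 + 11.718*I)
P(p, L) = -36 - 1686*p (P(p, L) = -36 + 6*(-281*p) = -36 - 1686*p)
-P(t, f(-21)) = -(-36 - 1686*(410 + 13*I*√13/4)) = -(-36 + (-691260 - 10959*I*√13/2)) = -(-691296 - 10959*I*√13/2) = 691296 + 10959*I*√13/2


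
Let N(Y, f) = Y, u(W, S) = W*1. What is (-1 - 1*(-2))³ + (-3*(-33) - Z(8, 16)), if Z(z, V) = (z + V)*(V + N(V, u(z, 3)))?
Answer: -668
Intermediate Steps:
u(W, S) = W
Z(z, V) = 2*V*(V + z) (Z(z, V) = (z + V)*(V + V) = (V + z)*(2*V) = 2*V*(V + z))
(-1 - 1*(-2))³ + (-3*(-33) - Z(8, 16)) = (-1 - 1*(-2))³ + (-3*(-33) - 2*16*(16 + 8)) = (-1 + 2)³ + (99 - 2*16*24) = 1³ + (99 - 1*768) = 1 + (99 - 768) = 1 - 669 = -668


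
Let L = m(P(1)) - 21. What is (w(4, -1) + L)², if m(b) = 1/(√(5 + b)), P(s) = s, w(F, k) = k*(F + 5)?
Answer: (180 - √6)²/36 ≈ 875.67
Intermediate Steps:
w(F, k) = k*(5 + F)
m(b) = (5 + b)^(-½)
L = -21 + √6/6 (L = (5 + 1)^(-½) - 21 = 6^(-½) - 21 = √6/6 - 21 = -21 + √6/6 ≈ -20.592)
(w(4, -1) + L)² = (-(5 + 4) + (-21 + √6/6))² = (-1*9 + (-21 + √6/6))² = (-9 + (-21 + √6/6))² = (-30 + √6/6)²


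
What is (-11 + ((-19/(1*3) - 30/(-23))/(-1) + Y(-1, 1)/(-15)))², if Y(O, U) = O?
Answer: 461041/13225 ≈ 34.861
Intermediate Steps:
(-11 + ((-19/(1*3) - 30/(-23))/(-1) + Y(-1, 1)/(-15)))² = (-11 + ((-19/(1*3) - 30/(-23))/(-1) - 1/(-15)))² = (-11 + ((-19/3 - 30*(-1/23))*(-1) - 1*(-1/15)))² = (-11 + ((-19*⅓ + 30/23)*(-1) + 1/15))² = (-11 + ((-19/3 + 30/23)*(-1) + 1/15))² = (-11 + (-347/69*(-1) + 1/15))² = (-11 + (347/69 + 1/15))² = (-11 + 586/115)² = (-679/115)² = 461041/13225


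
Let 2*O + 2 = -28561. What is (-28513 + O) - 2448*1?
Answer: -90485/2 ≈ -45243.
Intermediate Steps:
O = -28563/2 (O = -1 + (½)*(-28561) = -1 - 28561/2 = -28563/2 ≈ -14282.)
(-28513 + O) - 2448*1 = (-28513 - 28563/2) - 2448*1 = -85589/2 - 2448 = -90485/2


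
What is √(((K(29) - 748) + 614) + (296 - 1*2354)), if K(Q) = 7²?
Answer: I*√2143 ≈ 46.293*I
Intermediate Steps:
K(Q) = 49
√(((K(29) - 748) + 614) + (296 - 1*2354)) = √(((49 - 748) + 614) + (296 - 1*2354)) = √((-699 + 614) + (296 - 2354)) = √(-85 - 2058) = √(-2143) = I*√2143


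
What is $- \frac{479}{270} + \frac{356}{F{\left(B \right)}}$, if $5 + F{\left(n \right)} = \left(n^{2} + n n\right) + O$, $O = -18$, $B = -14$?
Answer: $- \frac{8959}{11070} \approx -0.8093$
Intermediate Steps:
$F{\left(n \right)} = -23 + 2 n^{2}$ ($F{\left(n \right)} = -5 - \left(18 - n^{2} - n n\right) = -5 + \left(\left(n^{2} + n^{2}\right) - 18\right) = -5 + \left(2 n^{2} - 18\right) = -5 + \left(-18 + 2 n^{2}\right) = -23 + 2 n^{2}$)
$- \frac{479}{270} + \frac{356}{F{\left(B \right)}} = - \frac{479}{270} + \frac{356}{-23 + 2 \left(-14\right)^{2}} = \left(-479\right) \frac{1}{270} + \frac{356}{-23 + 2 \cdot 196} = - \frac{479}{270} + \frac{356}{-23 + 392} = - \frac{479}{270} + \frac{356}{369} = - \frac{8959}{11070}$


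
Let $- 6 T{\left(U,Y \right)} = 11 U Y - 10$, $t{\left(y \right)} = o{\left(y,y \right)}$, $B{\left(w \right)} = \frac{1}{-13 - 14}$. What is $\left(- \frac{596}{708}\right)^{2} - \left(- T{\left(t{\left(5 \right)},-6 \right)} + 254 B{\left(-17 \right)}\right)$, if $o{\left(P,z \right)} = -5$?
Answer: $- \frac{4061863}{93987} \approx -43.217$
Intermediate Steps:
$B{\left(w \right)} = - \frac{1}{27}$ ($B{\left(w \right)} = \frac{1}{-27} = - \frac{1}{27}$)
$t{\left(y \right)} = -5$
$T{\left(U,Y \right)} = \frac{5}{3} - \frac{11 U Y}{6}$ ($T{\left(U,Y \right)} = - \frac{11 U Y - 10}{6} = - \frac{-10 + 11 U Y}{6} = \frac{5}{3} - \frac{11 U Y}{6}$)
$\left(- \frac{596}{708}\right)^{2} - \left(- T{\left(t{\left(5 \right)},-6 \right)} + 254 B{\left(-17 \right)}\right) = \left(- \frac{596}{708}\right)^{2} + \left(\left(\frac{5}{3} - \left(- \frac{55}{6}\right) \left(-6\right)\right) - - \frac{254}{27}\right) = \left(\left(-596\right) \frac{1}{708}\right)^{2} + \left(\left(\frac{5}{3} - 55\right) + \frac{254}{27}\right) = \left(- \frac{149}{177}\right)^{2} + \left(- \frac{160}{3} + \frac{254}{27}\right) = \frac{22201}{31329} - \frac{1186}{27} = - \frac{4061863}{93987}$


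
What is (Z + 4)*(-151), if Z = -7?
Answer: 453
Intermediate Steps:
(Z + 4)*(-151) = (-7 + 4)*(-151) = -3*(-151) = 453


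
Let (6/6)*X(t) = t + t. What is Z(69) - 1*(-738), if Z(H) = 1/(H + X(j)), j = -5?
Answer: 43543/59 ≈ 738.02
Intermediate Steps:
X(t) = 2*t (X(t) = t + t = 2*t)
Z(H) = 1/(-10 + H) (Z(H) = 1/(H + 2*(-5)) = 1/(H - 10) = 1/(-10 + H))
Z(69) - 1*(-738) = 1/(-10 + 69) - 1*(-738) = 1/59 + 738 = 43543/59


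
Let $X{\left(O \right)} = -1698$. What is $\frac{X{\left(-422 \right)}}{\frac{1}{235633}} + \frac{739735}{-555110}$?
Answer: $- \frac{44420439028295}{111022} \approx -4.001 \cdot 10^{8}$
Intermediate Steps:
$\frac{X{\left(-422 \right)}}{\frac{1}{235633}} + \frac{739735}{-555110} = - \frac{1698}{\frac{1}{235633}} + \frac{739735}{-555110} = - 1698 \frac{1}{\frac{1}{235633}} + 739735 \left(- \frac{1}{555110}\right) = \left(-1698\right) 235633 - \frac{147947}{111022} = -400104834 - \frac{147947}{111022} = - \frac{44420439028295}{111022}$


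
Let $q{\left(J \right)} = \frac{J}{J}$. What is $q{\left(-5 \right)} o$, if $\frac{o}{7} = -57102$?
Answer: $-399714$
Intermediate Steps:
$q{\left(J \right)} = 1$
$o = -399714$ ($o = 7 \left(-57102\right) = -399714$)
$q{\left(-5 \right)} o = 1 \left(-399714\right) = -399714$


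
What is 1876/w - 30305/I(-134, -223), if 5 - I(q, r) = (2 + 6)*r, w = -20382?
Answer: -310516337/18231699 ≈ -17.032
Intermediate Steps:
I(q, r) = 5 - 8*r (I(q, r) = 5 - (2 + 6)*r = 5 - 8*r)
1876/w - 30305/I(-134, -223) = 1876/(-20382) - 30305/(5 - 8*(-223)) = 1876*(-1/20382) - 30305/(5 + 1784) = -938/10191 - 30305/1789 = -310516337/18231699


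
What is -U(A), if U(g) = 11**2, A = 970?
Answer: -121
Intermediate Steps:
U(g) = 121
-U(A) = -1*121 = -121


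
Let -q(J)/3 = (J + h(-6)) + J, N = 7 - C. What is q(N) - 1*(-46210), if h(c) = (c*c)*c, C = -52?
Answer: 46504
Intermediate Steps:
h(c) = c³ (h(c) = c²*c = c³)
N = 59 (N = 7 - 1*(-52) = 7 + 52 = 59)
q(J) = 648 - 6*J (q(J) = -3*((J + (-6)³) + J) = -3*((J - 216) + J) = -3*((-216 + J) + J) = -3*(-216 + 2*J) = 648 - 6*J)
q(N) - 1*(-46210) = (648 - 6*59) - 1*(-46210) = (648 - 354) + 46210 = 294 + 46210 = 46504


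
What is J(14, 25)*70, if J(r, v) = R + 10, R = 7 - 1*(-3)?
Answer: 1400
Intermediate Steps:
R = 10 (R = 7 + 3 = 10)
J(r, v) = 20 (J(r, v) = 10 + 10 = 20)
J(14, 25)*70 = 20*70 = 1400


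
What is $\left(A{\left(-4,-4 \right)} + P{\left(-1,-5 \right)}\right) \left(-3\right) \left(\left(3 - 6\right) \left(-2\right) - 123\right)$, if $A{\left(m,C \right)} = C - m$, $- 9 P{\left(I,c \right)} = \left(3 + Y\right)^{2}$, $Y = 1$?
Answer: $-624$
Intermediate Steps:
$P{\left(I,c \right)} = - \frac{16}{9}$ ($P{\left(I,c \right)} = - \frac{\left(3 + 1\right)^{2}}{9} = - \frac{4^{2}}{9} = \left(- \frac{1}{9}\right) 16 = - \frac{16}{9}$)
$\left(A{\left(-4,-4 \right)} + P{\left(-1,-5 \right)}\right) \left(-3\right) \left(\left(3 - 6\right) \left(-2\right) - 123\right) = \left(\left(-4 - -4\right) - \frac{16}{9}\right) \left(-3\right) \left(\left(3 - 6\right) \left(-2\right) - 123\right) = \left(\left(-4 + 4\right) - \frac{16}{9}\right) \left(-3\right) \left(\left(-3\right) \left(-2\right) - 123\right) = \left(0 - \frac{16}{9}\right) \left(-3\right) \left(6 - 123\right) = \left(- \frac{16}{9}\right) \left(-3\right) \left(-117\right) = \frac{16}{3} \left(-117\right) = -624$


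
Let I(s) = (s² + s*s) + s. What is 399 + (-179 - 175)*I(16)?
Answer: -186513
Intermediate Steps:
I(s) = s + 2*s² (I(s) = (s² + s²) + s = 2*s² + s = s + 2*s²)
399 + (-179 - 175)*I(16) = 399 + (-179 - 175)*(16*(1 + 2*16)) = 399 - 5664*(1 + 32) = 399 - 5664*33 = 399 - 354*528 = 399 - 186912 = -186513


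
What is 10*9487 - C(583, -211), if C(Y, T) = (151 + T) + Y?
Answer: 94347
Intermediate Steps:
C(Y, T) = 151 + T + Y
10*9487 - C(583, -211) = 10*9487 - (151 - 211 + 583) = 94870 - 1*523 = 94870 - 523 = 94347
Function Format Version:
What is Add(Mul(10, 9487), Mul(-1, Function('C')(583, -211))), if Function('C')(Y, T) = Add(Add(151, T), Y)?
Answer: 94347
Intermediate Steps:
Function('C')(Y, T) = Add(151, T, Y)
Add(Mul(10, 9487), Mul(-1, Function('C')(583, -211))) = Add(Mul(10, 9487), Mul(-1, Add(151, -211, 583))) = Add(94870, Mul(-1, 523)) = Add(94870, -523) = 94347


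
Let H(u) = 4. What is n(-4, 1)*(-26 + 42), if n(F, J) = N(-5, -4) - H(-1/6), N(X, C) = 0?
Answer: -64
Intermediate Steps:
n(F, J) = -4 (n(F, J) = 0 - 1*4 = 0 - 4 = -4)
n(-4, 1)*(-26 + 42) = -4*(-26 + 42) = -4*16 = -64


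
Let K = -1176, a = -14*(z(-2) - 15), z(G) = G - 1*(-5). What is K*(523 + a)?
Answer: -812616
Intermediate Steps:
z(G) = 5 + G (z(G) = G + 5 = 5 + G)
a = 168 (a = -14*((5 - 2) - 15) = -14*(3 - 15) = -14*(-12) = 168)
K*(523 + a) = -1176*(523 + 168) = -1176*691 = -812616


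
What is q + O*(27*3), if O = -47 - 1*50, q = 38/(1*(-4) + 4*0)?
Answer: -15733/2 ≈ -7866.5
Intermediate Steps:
q = -19/2 (q = 38/(-4 + 0) = 38/(-4) = 38*(-¼) = -19/2 ≈ -9.5000)
O = -97 (O = -47 - 50 = -97)
q + O*(27*3) = -19/2 - 2619*3 = -19/2 - 97*81 = -19/2 - 7857 = -15733/2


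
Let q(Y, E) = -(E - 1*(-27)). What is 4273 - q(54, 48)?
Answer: 4348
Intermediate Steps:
q(Y, E) = -27 - E (q(Y, E) = -(E + 27) = -(27 + E) = -27 - E)
4273 - q(54, 48) = 4273 - (-27 - 1*48) = 4273 - (-27 - 48) = 4273 - 1*(-75) = 4273 + 75 = 4348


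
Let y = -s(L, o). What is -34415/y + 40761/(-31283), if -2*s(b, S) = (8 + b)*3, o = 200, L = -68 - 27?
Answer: 306081467/1166409 ≈ 262.41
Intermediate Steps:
L = -95
s(b, S) = -12 - 3*b/2 (s(b, S) = -(8 + b)*3/2 = -(24 + 3*b)/2 = -12 - 3*b/2)
y = -261/2 (y = -(-12 - 3/2*(-95)) = -(-12 + 285/2) = -1*261/2 = -261/2 ≈ -130.50)
-34415/y + 40761/(-31283) = -34415/(-261/2) + 40761/(-31283) = -34415*(-2/261) + 40761*(-1/31283) = 68830/261 - 5823/4469 = 306081467/1166409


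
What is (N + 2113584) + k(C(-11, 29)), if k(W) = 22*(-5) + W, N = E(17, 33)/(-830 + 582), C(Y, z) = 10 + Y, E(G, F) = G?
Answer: 524141287/248 ≈ 2.1135e+6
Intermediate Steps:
N = -17/248 (N = 17/(-830 + 582) = 17/(-248) = -1/248*17 = -17/248 ≈ -0.068548)
k(W) = -110 + W
(N + 2113584) + k(C(-11, 29)) = (-17/248 + 2113584) + (-110 + (10 - 11)) = 524168815/248 + (-110 - 1) = 524168815/248 - 111 = 524141287/248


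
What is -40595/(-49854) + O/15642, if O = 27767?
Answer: 168273584/64984689 ≈ 2.5894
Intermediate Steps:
-40595/(-49854) + O/15642 = -40595/(-49854) + 27767/15642 = -40595*(-1/49854) + 27767*(1/15642) = 40595/49854 + 27767/15642 = 168273584/64984689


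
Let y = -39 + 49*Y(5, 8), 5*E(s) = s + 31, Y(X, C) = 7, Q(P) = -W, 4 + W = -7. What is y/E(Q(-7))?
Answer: 760/21 ≈ 36.190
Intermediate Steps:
W = -11 (W = -4 - 7 = -11)
Q(P) = 11 (Q(P) = -1*(-11) = 11)
E(s) = 31/5 + s/5 (E(s) = (s + 31)/5 = (31 + s)/5 = 31/5 + s/5)
y = 304 (y = -39 + 49*7 = -39 + 343 = 304)
y/E(Q(-7)) = 304/(31/5 + (1/5)*11) = 304/(31/5 + 11/5) = 304/(42/5) = 304*(5/42) = 760/21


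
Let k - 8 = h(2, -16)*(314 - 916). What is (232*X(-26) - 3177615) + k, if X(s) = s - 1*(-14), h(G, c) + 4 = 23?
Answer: -3191829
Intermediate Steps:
h(G, c) = 19 (h(G, c) = -4 + 23 = 19)
k = -11430 (k = 8 + 19*(314 - 916) = 8 + 19*(-602) = 8 - 11438 = -11430)
X(s) = 14 + s (X(s) = s + 14 = 14 + s)
(232*X(-26) - 3177615) + k = (232*(14 - 26) - 3177615) - 11430 = (232*(-12) - 3177615) - 11430 = (-2784 - 3177615) - 11430 = -3180399 - 11430 = -3191829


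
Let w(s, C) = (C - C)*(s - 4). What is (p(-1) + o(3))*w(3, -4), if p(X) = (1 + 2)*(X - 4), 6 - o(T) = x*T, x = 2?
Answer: 0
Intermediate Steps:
w(s, C) = 0 (w(s, C) = 0*(-4 + s) = 0)
o(T) = 6 - 2*T
p(X) = -12 + 3*X (p(X) = 3*(-4 + X) = -12 + 3*X)
(p(-1) + o(3))*w(3, -4) = ((-12 + 3*(-1)) + (6 - 2*3))*0 = ((-12 - 3) + (6 - 6))*0 = (-15 + 0)*0 = -15*0 = 0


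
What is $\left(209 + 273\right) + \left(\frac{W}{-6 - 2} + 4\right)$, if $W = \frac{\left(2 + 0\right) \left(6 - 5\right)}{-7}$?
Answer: $\frac{13609}{28} \approx 486.04$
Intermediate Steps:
$W = - \frac{2}{7}$ ($W = 2 \cdot 1 \left(- \frac{1}{7}\right) = 2 \left(- \frac{1}{7}\right) = - \frac{2}{7} \approx -0.28571$)
$\left(209 + 273\right) + \left(\frac{W}{-6 - 2} + 4\right) = \left(209 + 273\right) + \left(\frac{1}{-6 - 2} \left(- \frac{2}{7}\right) + 4\right) = 482 + \left(\frac{1}{-8} \left(- \frac{2}{7}\right) + 4\right) = 482 + \left(\left(- \frac{1}{8}\right) \left(- \frac{2}{7}\right) + 4\right) = 482 + \left(\frac{1}{28} + 4\right) = 482 + \frac{113}{28} = \frac{13609}{28}$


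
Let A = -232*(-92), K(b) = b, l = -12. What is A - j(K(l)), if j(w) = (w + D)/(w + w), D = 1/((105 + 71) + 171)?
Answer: 177748669/8328 ≈ 21344.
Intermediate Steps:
D = 1/347 (D = 1/(176 + 171) = 1/347 ≈ 0.0028818)
j(w) = (1/347 + w)/(2*w) (j(w) = (w + 1/347)/(w + w) = (1/347 + w)/((2*w)) = (1/347 + w)*(1/(2*w)) = (1/347 + w)/(2*w))
A = 21344
A - j(K(l)) = 21344 - (1 + 347*(-12))/(694*(-12)) = 21344 - (-1)*(1 - 4164)/(694*12) = 21344 - (-1)*(-4163)/(694*12) = 21344 - 1*4163/8328 = 21344 - 4163/8328 = 177748669/8328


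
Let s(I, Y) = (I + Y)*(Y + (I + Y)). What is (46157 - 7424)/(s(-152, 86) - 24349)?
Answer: -38733/25669 ≈ -1.5089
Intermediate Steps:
s(I, Y) = (I + Y)*(I + 2*Y)
(46157 - 7424)/(s(-152, 86) - 24349) = (46157 - 7424)/(((-152)² + 2*86² + 3*(-152)*86) - 24349) = 38733/((23104 + 2*7396 - 39216) - 24349) = 38733/((23104 + 14792 - 39216) - 24349) = 38733/(-1320 - 24349) = 38733/(-25669) = 38733*(-1/25669) = -38733/25669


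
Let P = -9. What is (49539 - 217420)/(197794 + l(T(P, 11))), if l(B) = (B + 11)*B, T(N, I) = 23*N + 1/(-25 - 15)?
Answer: -268609600/381401721 ≈ -0.70427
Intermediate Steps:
T(N, I) = -1/40 + 23*N (T(N, I) = 23*N + 1/(-40) = 23*N - 1/40 = -1/40 + 23*N)
l(B) = B*(11 + B) (l(B) = (11 + B)*B = B*(11 + B))
(49539 - 217420)/(197794 + l(T(P, 11))) = (49539 - 217420)/(197794 + (-1/40 + 23*(-9))*(11 + (-1/40 + 23*(-9)))) = -167881/(197794 + (-1/40 - 207)*(11 + (-1/40 - 207))) = -167881/(197794 - 8281*(11 - 8281/40)/40) = -167881/(197794 - 8281/40*(-7841/40)) = -167881/(197794 + 64931321/1600) = -167881/381401721/1600 = -167881*1600/381401721 = -268609600/381401721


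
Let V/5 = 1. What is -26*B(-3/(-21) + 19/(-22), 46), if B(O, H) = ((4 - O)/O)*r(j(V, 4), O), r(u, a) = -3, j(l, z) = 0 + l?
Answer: -18902/37 ≈ -510.86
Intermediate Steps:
V = 5 (V = 5*1 = 5)
j(l, z) = l
B(O, H) = -3*(4 - O)/O (B(O, H) = ((4 - O)/O)*(-3) = -3*(4 - O)/O)
-26*B(-3/(-21) + 19/(-22), 46) = -26*(3 - 12/(-3/(-21) + 19/(-22))) = -26*(3 - 12/(-3*(-1/21) + 19*(-1/22))) = -26*(3 - 12/(⅐ - 19/22)) = -26*(3 - 12/(-111/154)) = -26*(3 - 12*(-154/111)) = -26*(3 + 616/37) = -26*727/37 = -18902/37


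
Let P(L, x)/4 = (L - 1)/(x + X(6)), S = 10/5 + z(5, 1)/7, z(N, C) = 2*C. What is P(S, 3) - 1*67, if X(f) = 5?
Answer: -929/14 ≈ -66.357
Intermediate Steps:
S = 16/7 (S = 10/5 + (2*1)/7 = 10*(⅕) + 2*(⅐) = 2 + 2/7 = 16/7 ≈ 2.2857)
P(L, x) = 4*(-1 + L)/(5 + x) (P(L, x) = 4*((L - 1)/(x + 5)) = 4*((-1 + L)/(5 + x)) = 4*(-1 + L)/(5 + x))
P(S, 3) - 1*67 = 4*(-1 + 16/7)/(5 + 3) - 1*67 = 4*(9/7)/8 - 67 = 4*(⅛)*(9/7) - 67 = 9/14 - 67 = -929/14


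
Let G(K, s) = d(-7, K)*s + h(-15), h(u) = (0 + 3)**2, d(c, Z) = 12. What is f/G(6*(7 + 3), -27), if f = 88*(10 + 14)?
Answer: -704/105 ≈ -6.7048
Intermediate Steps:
h(u) = 9 (h(u) = 3**2 = 9)
G(K, s) = 9 + 12*s (G(K, s) = 12*s + 9 = 9 + 12*s)
f = 2112 (f = 88*24 = 2112)
f/G(6*(7 + 3), -27) = 2112/(9 + 12*(-27)) = 2112/(9 - 324) = 2112/(-315) = 2112*(-1/315) = -704/105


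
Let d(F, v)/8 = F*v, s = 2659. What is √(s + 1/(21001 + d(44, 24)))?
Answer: 2*√11765310023/4207 ≈ 51.565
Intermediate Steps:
d(F, v) = 8*F*v (d(F, v) = 8*(F*v) = 8*F*v)
√(s + 1/(21001 + d(44, 24))) = √(2659 + 1/(21001 + 8*44*24)) = √(2659 + 1/(21001 + 8448)) = √(2659 + 1/29449) = √(78304892/29449) = 2*√11765310023/4207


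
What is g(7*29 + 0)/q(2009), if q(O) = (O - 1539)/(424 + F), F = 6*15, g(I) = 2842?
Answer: 730394/235 ≈ 3108.1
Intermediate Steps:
F = 90
q(O) = -1539/514 + O/514 (q(O) = (O - 1539)/(424 + 90) = (-1539 + O)/514 = (-1539 + O)*(1/514) = -1539/514 + O/514)
g(7*29 + 0)/q(2009) = 2842/(-1539/514 + (1/514)*2009) = 2842/(-1539/514 + 2009/514) = 2842/(235/257) = 2842*(257/235) = 730394/235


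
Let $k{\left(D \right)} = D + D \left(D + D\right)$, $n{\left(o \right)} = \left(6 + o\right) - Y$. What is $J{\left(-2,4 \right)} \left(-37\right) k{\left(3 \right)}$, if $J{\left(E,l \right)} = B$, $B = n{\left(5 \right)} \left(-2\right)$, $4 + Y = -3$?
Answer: $27972$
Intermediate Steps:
$Y = -7$ ($Y = -4 - 3 = -7$)
$n{\left(o \right)} = 13 + o$ ($n{\left(o \right)} = \left(6 + o\right) - -7 = \left(6 + o\right) + 7 = 13 + o$)
$B = -36$ ($B = \left(13 + 5\right) \left(-2\right) = 18 \left(-2\right) = -36$)
$J{\left(E,l \right)} = -36$
$k{\left(D \right)} = D + 2 D^{2}$ ($k{\left(D \right)} = D + D 2 D = D + 2 D^{2}$)
$J{\left(-2,4 \right)} \left(-37\right) k{\left(3 \right)} = \left(-36\right) \left(-37\right) 3 \left(1 + 2 \cdot 3\right) = 1332 \cdot 3 \left(1 + 6\right) = 1332 \cdot 3 \cdot 7 = 1332 \cdot 21 = 27972$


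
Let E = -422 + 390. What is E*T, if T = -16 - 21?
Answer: 1184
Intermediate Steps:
E = -32
T = -37
E*T = -32*(-37) = 1184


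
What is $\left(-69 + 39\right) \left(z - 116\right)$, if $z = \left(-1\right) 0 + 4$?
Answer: $3360$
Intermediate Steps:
$z = 4$ ($z = 0 + 4 = 4$)
$\left(-69 + 39\right) \left(z - 116\right) = \left(-69 + 39\right) \left(4 - 116\right) = \left(-30\right) \left(-112\right) = 3360$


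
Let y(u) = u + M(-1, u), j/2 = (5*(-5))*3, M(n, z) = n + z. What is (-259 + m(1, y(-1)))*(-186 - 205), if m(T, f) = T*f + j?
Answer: 161092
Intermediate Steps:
j = -150 (j = 2*((5*(-5))*3) = 2*(-25*3) = 2*(-75) = -150)
y(u) = -1 + 2*u (y(u) = u + (-1 + u) = -1 + 2*u)
m(T, f) = -150 + T*f (m(T, f) = T*f - 150 = -150 + T*f)
(-259 + m(1, y(-1)))*(-186 - 205) = (-259 + (-150 + 1*(-1 + 2*(-1))))*(-186 - 205) = (-259 + (-150 + 1*(-1 - 2)))*(-391) = (-259 + (-150 + 1*(-3)))*(-391) = (-259 + (-150 - 3))*(-391) = (-259 - 153)*(-391) = -412*(-391) = 161092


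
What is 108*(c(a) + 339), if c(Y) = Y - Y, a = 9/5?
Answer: 36612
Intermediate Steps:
a = 9/5 (a = 9*(1/5) = 9/5 ≈ 1.8000)
c(Y) = 0
108*(c(a) + 339) = 108*(0 + 339) = 108*339 = 36612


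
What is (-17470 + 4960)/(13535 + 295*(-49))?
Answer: 1251/92 ≈ 13.598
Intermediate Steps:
(-17470 + 4960)/(13535 + 295*(-49)) = -12510/(13535 - 14455) = -12510/(-920) = -12510*(-1/920) = 1251/92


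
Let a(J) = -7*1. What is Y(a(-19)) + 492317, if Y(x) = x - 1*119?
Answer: 492191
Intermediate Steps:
a(J) = -7
Y(x) = -119 + x (Y(x) = x - 119 = -119 + x)
Y(a(-19)) + 492317 = (-119 - 7) + 492317 = -126 + 492317 = 492191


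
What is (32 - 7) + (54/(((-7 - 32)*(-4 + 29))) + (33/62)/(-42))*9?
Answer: 6879709/282100 ≈ 24.387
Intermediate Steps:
(32 - 7) + (54/(((-7 - 32)*(-4 + 29))) + (33/62)/(-42))*9 = 25 + (54/((-39*25)) + (33*(1/62))*(-1/42))*9 = 25 + (54/(-975) + (33/62)*(-1/42))*9 = 25 + (54*(-1/975) - 11/868)*9 = 25 + (-18/325 - 11/868)*9 = 25 - 19199/282100*9 = 25 - 172791/282100 = 6879709/282100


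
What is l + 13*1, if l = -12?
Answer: 1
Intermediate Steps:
l + 13*1 = -12 + 13*1 = -12 + 13 = 1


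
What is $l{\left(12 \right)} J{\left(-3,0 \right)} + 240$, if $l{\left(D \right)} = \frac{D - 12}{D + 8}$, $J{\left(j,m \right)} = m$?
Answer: $240$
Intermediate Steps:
$l{\left(D \right)} = \frac{-12 + D}{8 + D}$
$l{\left(12 \right)} J{\left(-3,0 \right)} + 240 = \frac{-12 + 12}{8 + 12} \cdot 0 + 240 = \frac{1}{20} \cdot 0 \cdot 0 + 240 = 0 \cdot 0 + 240 = 0 + 240 = 240$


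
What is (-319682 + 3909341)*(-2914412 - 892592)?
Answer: -13665846171636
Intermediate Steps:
(-319682 + 3909341)*(-2914412 - 892592) = 3589659*(-3807004) = -13665846171636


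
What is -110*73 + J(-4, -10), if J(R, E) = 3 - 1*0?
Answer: -8027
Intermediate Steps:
J(R, E) = 3 (J(R, E) = 3 + 0 = 3)
-110*73 + J(-4, -10) = -110*73 + 3 = -8030 + 3 = -8027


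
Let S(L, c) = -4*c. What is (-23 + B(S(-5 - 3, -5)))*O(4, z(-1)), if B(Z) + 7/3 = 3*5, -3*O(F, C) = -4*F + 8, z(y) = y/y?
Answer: -248/9 ≈ -27.556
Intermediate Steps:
z(y) = 1
O(F, C) = -8/3 + 4*F/3 (O(F, C) = -(-4*F + 8)/3 = -(8 - 4*F)/3 = -8/3 + 4*F/3)
B(Z) = 38/3 (B(Z) = -7/3 + 3*5 = -7/3 + 15 = 38/3)
(-23 + B(S(-5 - 3, -5)))*O(4, z(-1)) = (-23 + 38/3)*(-8/3 + (4/3)*4) = -31*(-8/3 + 16/3)/3 = -31/3*8/3 = -248/9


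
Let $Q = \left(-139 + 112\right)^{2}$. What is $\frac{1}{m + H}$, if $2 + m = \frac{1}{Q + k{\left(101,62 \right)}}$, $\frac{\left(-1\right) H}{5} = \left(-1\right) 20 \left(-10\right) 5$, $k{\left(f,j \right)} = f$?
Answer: $- \frac{830}{4151659} \approx -0.00019992$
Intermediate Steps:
$H = -5000$ ($H = - 5 \left(-1\right) 20 \left(-10\right) 5 = - 5 \left(-20\right) \left(-10\right) 5 = - 5 \cdot 200 \cdot 5 = \left(-5\right) 1000 = -5000$)
$Q = 729$ ($Q = \left(-27\right)^{2} = 729$)
$m = - \frac{1659}{830}$ ($m = -2 + \frac{1}{729 + 101} = -2 + \frac{1}{830} = - \frac{1659}{830} \approx -1.9988$)
$\frac{1}{m + H} = \frac{1}{- \frac{1659}{830} - 5000} = \frac{1}{- \frac{4151659}{830}} = - \frac{830}{4151659}$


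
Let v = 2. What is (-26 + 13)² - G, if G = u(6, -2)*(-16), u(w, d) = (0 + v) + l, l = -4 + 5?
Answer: 217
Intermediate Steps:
l = 1
u(w, d) = 3 (u(w, d) = (0 + 2) + 1 = 2 + 1 = 3)
G = -48 (G = 3*(-16) = -48)
(-26 + 13)² - G = (-26 + 13)² - 1*(-48) = (-13)² + 48 = 169 + 48 = 217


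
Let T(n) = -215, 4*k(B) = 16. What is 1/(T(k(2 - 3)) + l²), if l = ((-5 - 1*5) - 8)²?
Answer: 1/104761 ≈ 9.5455e-6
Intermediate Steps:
l = 324 (l = ((-5 - 5) - 8)² = (-10 - 8)² = (-18)² = 324)
k(B) = 4 (k(B) = (¼)*16 = 4)
1/(T(k(2 - 3)) + l²) = 1/(-215 + 324²) = 1/(-215 + 104976) = 1/104761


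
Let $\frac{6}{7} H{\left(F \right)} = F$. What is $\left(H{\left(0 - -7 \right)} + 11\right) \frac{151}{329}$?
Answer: $\frac{17365}{1974} \approx 8.7969$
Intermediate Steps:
$H{\left(F \right)} = \frac{7 F}{6}$
$\left(H{\left(0 - -7 \right)} + 11\right) \frac{151}{329} = \left(\frac{7 \left(0 - -7\right)}{6} + 11\right) \frac{151}{329} = \left(\frac{7 \left(0 + 7\right)}{6} + 11\right) 151 \cdot \frac{1}{329} = \left(\frac{7}{6} \cdot 7 + 11\right) \frac{151}{329} = \left(\frac{49}{6} + 11\right) \frac{151}{329} = \frac{115}{6} \cdot \frac{151}{329} = \frac{17365}{1974}$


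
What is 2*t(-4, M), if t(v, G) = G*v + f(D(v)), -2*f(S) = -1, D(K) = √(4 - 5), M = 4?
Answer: -31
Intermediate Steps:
D(K) = I (D(K) = √(-1) = I)
f(S) = ½ (f(S) = -½*(-1) = ½)
t(v, G) = ½ + G*v (t(v, G) = G*v + ½ = ½ + G*v)
2*t(-4, M) = 2*(½ + 4*(-4)) = 2*(½ - 16) = 2*(-31/2) = -31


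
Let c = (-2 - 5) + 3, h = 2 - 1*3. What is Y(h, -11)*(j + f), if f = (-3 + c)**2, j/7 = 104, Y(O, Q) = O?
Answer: -777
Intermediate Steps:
h = -1 (h = 2 - 3 = -1)
c = -4 (c = -7 + 3 = -4)
j = 728 (j = 7*104 = 728)
f = 49 (f = (-3 - 4)**2 = (-7)**2 = 49)
Y(h, -11)*(j + f) = -(728 + 49) = -1*777 = -777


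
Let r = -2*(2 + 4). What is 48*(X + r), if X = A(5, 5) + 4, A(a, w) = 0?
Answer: -384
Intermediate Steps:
X = 4 (X = 0 + 4 = 4)
r = -12 (r = -2*6 = -12)
48*(X + r) = 48*(4 - 12) = 48*(-8) = -384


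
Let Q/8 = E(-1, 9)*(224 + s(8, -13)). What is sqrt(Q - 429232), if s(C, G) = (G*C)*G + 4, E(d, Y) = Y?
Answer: 4*I*sqrt(19717) ≈ 561.67*I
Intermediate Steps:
s(C, G) = 4 + C*G**2 (s(C, G) = (C*G)*G + 4 = C*G**2 + 4 = 4 + C*G**2)
Q = 113760 (Q = 8*(9*(224 + (4 + 8*(-13)**2))) = 8*(9*(224 + (4 + 8*169))) = 8*(9*(224 + (4 + 1352))) = 8*(9*(224 + 1356)) = 8*(9*1580) = 8*14220 = 113760)
sqrt(Q - 429232) = sqrt(113760 - 429232) = sqrt(-315472) = 4*I*sqrt(19717)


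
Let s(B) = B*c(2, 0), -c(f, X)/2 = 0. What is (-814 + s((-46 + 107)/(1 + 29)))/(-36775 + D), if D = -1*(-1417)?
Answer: 407/17679 ≈ 0.023022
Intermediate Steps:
c(f, X) = 0 (c(f, X) = -2*0 = 0)
s(B) = 0 (s(B) = B*0 = 0)
D = 1417
(-814 + s((-46 + 107)/(1 + 29)))/(-36775 + D) = (-814 + 0)/(-36775 + 1417) = -814/(-35358) = -814*(-1/35358) = 407/17679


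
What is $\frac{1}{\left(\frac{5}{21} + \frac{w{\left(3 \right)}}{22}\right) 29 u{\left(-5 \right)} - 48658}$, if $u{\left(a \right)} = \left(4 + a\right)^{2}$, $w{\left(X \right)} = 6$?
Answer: $- \frac{231}{11236576} \approx -2.0558 \cdot 10^{-5}$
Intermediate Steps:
$\frac{1}{\left(\frac{5}{21} + \frac{w{\left(3 \right)}}{22}\right) 29 u{\left(-5 \right)} - 48658} = \frac{1}{\left(\frac{5}{21} + \frac{6}{22}\right) 29 \left(4 - 5\right)^{2} - 48658} = \frac{1}{\left(5 \cdot \frac{1}{21} + 6 \cdot \frac{1}{22}\right) 29 \left(-1\right)^{2} - 48658} = \frac{1}{\left(\frac{5}{21} + \frac{3}{11}\right) 29 \cdot 1 - 48658} = \frac{1}{\frac{118}{231} \cdot 29 \cdot 1 - 48658} = \frac{1}{\frac{3422}{231} \cdot 1 - 48658} = \frac{1}{\frac{3422}{231} - 48658} = \frac{1}{- \frac{11236576}{231}} = - \frac{231}{11236576}$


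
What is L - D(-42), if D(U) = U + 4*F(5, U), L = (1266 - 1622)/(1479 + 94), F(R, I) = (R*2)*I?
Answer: 2708350/1573 ≈ 1721.8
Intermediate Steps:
F(R, I) = 2*I*R (F(R, I) = (2*R)*I = 2*I*R)
L = -356/1573 ≈ -0.22632
D(U) = 41*U (D(U) = U + 4*(2*U*5) = U + 4*(10*U) = U + 40*U = 41*U)
L - D(-42) = -356/1573 - 41*(-42) = -356/1573 - 1*(-1722) = -356/1573 + 1722 = 2708350/1573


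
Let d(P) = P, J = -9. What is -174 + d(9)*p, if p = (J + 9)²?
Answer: -174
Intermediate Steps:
p = 0 (p = (-9 + 9)² = 0² = 0)
-174 + d(9)*p = -174 + 9*0 = -174 + 0 = -174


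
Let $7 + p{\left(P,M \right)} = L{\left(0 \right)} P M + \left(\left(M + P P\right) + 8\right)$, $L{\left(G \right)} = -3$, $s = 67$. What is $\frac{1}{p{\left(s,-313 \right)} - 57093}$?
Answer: $\frac{1}{9997} \approx 0.00010003$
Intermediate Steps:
$p{\left(P,M \right)} = 1 + M + P^{2} - 3 M P$ ($p{\left(P,M \right)} = -7 + \left(- 3 P M + \left(\left(M + P P\right) + 8\right)\right) = -7 - \left(-8 - M - P^{2} + 3 M P\right) = -7 + \left(8 + M + P^{2} - 3 M P\right) = 1 + M + P^{2} - 3 M P$)
$\frac{1}{p{\left(s,-313 \right)} - 57093} = \frac{1}{\left(1 - 313 + 67^{2} - \left(-939\right) 67\right) - 57093} = \frac{1}{\left(1 - 313 + 4489 + 62913\right) - 57093} = \frac{1}{67090 - 57093} = \frac{1}{9997}$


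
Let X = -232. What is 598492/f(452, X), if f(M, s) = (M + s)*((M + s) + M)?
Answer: 149623/36960 ≈ 4.0482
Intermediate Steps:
f(M, s) = (M + s)*(s + 2*M)
598492/f(452, X) = 598492/((-232)² + 2*452² + 3*452*(-232)) = 598492/(53824 + 2*204304 - 314592) = 598492/(53824 + 408608 - 314592) = 598492/147840 = 598492*(1/147840) = 149623/36960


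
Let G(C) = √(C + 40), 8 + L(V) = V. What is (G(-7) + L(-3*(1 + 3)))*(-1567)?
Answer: 31340 - 1567*√33 ≈ 22338.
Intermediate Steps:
L(V) = -8 + V
G(C) = √(40 + C)
(G(-7) + L(-3*(1 + 3)))*(-1567) = (√(40 - 7) + (-8 - 3*(1 + 3)))*(-1567) = (√33 + (-8 - 3*4))*(-1567) = (√33 + (-8 - 12))*(-1567) = (√33 - 20)*(-1567) = (-20 + √33)*(-1567) = 31340 - 1567*√33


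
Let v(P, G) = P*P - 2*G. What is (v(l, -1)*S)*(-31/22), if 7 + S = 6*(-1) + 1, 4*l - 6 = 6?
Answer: 186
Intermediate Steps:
l = 3 (l = 3/2 + (¼)*6 = 3/2 + 3/2 = 3)
S = -12 (S = -7 + (6*(-1) + 1) = -7 + (-6 + 1) = -7 - 5 = -12)
v(P, G) = P² - 2*G
(v(l, -1)*S)*(-31/22) = ((3² - 2*(-1))*(-12))*(-31/22) = ((9 + 2)*(-12))*(-31*1/22) = (11*(-12))*(-31/22) = -132*(-31/22) = 186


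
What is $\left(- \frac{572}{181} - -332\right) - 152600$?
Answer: $- \frac{27561080}{181} \approx -1.5227 \cdot 10^{5}$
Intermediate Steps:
$\left(- \frac{572}{181} - -332\right) - 152600 = \left(\left(-572\right) \frac{1}{181} + 332\right) - 152600 = \left(- \frac{572}{181} + 332\right) - 152600 = \frac{59520}{181} - 152600 = - \frac{27561080}{181}$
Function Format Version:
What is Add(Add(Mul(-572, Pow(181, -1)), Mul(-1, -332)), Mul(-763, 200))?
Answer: Rational(-27561080, 181) ≈ -1.5227e+5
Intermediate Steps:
Add(Add(Mul(-572, Pow(181, -1)), Mul(-1, -332)), Mul(-763, 200)) = Add(Add(Mul(-572, Rational(1, 181)), 332), -152600) = Add(Add(Rational(-572, 181), 332), -152600) = Add(Rational(59520, 181), -152600) = Rational(-27561080, 181)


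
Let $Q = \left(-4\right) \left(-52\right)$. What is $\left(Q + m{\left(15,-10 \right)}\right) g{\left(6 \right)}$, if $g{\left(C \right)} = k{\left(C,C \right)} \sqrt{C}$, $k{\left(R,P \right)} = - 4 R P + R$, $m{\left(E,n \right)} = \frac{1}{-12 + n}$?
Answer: $- \frac{315675 \sqrt{6}}{11} \approx -70295.0$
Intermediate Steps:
$k{\left(R,P \right)} = R - 4 P R$ ($k{\left(R,P \right)} = - 4 P R + R = R - 4 P R$)
$g{\left(C \right)} = C^{\frac{3}{2}} \left(1 - 4 C\right)$ ($g{\left(C \right)} = C \left(1 - 4 C\right) \sqrt{C} = C^{\frac{3}{2}} \left(1 - 4 C\right)$)
$Q = 208$
$\left(Q + m{\left(15,-10 \right)}\right) g{\left(6 \right)} = \left(208 + \frac{1}{-12 - 10}\right) 6^{\frac{3}{2}} \left(1 - 24\right) = \left(208 + \frac{1}{-22}\right) 6 \sqrt{6} \left(1 - 24\right) = \left(208 - \frac{1}{22}\right) 6 \sqrt{6} \left(-23\right) = \frac{4575 \left(- 138 \sqrt{6}\right)}{22} = - \frac{315675 \sqrt{6}}{11}$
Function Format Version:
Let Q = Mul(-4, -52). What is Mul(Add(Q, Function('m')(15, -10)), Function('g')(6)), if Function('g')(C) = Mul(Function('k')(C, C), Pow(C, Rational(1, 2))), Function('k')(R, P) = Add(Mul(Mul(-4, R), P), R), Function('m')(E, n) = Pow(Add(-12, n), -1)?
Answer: Mul(Rational(-315675, 11), Pow(6, Rational(1, 2))) ≈ -70295.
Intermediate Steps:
Function('k')(R, P) = Add(R, Mul(-4, P, R)) (Function('k')(R, P) = Add(Mul(-4, P, R), R) = Add(R, Mul(-4, P, R)))
Function('g')(C) = Mul(Pow(C, Rational(3, 2)), Add(1, Mul(-4, C))) (Function('g')(C) = Mul(Mul(C, Add(1, Mul(-4, C))), Pow(C, Rational(1, 2))) = Mul(Pow(C, Rational(3, 2)), Add(1, Mul(-4, C))))
Q = 208
Mul(Add(Q, Function('m')(15, -10)), Function('g')(6)) = Mul(Add(208, Pow(Add(-12, -10), -1)), Mul(Pow(6, Rational(3, 2)), Add(1, Mul(-4, 6)))) = Mul(Add(208, Pow(-22, -1)), Mul(Mul(6, Pow(6, Rational(1, 2))), Add(1, -24))) = Mul(Add(208, Rational(-1, 22)), Mul(Mul(6, Pow(6, Rational(1, 2))), -23)) = Mul(Rational(4575, 22), Mul(-138, Pow(6, Rational(1, 2)))) = Mul(Rational(-315675, 11), Pow(6, Rational(1, 2)))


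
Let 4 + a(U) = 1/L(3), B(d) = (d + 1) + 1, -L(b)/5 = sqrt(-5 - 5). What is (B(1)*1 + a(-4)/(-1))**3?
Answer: (350 - I*sqrt(10))**3/125000 ≈ 342.92 - 9.2968*I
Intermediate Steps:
L(b) = -5*I*sqrt(10) (L(b) = -5*sqrt(-5 - 5) = -5*I*sqrt(10))
B(d) = 2 + d (B(d) = (1 + d) + 1 = 2 + d)
a(U) = -4 + I*sqrt(10)/50 (a(U) = -4 + 1/(-5*I*sqrt(10)) = -4 + I*sqrt(10)/50)
(B(1)*1 + a(-4)/(-1))**3 = ((2 + 1)*1 + (-4 + I*sqrt(10)/50)/(-1))**3 = (3*1 + (-4 + I*sqrt(10)/50)*(-1))**3 = (3 + (4 - I*sqrt(10)/50))**3 = (7 - I*sqrt(10)/50)**3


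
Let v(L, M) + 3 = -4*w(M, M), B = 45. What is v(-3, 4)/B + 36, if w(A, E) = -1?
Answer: 1621/45 ≈ 36.022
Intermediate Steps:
v(L, M) = 1 (v(L, M) = -3 - 4*(-1) = -3 + 4 = 1)
v(-3, 4)/B + 36 = 1/45 + 36 = 1621/45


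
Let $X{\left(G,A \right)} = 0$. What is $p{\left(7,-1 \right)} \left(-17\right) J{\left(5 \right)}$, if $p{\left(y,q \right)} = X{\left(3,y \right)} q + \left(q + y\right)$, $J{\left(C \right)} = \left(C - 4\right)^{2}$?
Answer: $-102$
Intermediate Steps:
$J{\left(C \right)} = \left(-4 + C\right)^{2}$
$p{\left(y,q \right)} = q + y$ ($p{\left(y,q \right)} = 0 q + \left(q + y\right) = 0 + \left(q + y\right) = q + y$)
$p{\left(7,-1 \right)} \left(-17\right) J{\left(5 \right)} = \left(-1 + 7\right) \left(-17\right) \left(-4 + 5\right)^{2} = 6 \left(-17\right) 1^{2} = \left(-102\right) 1 = -102$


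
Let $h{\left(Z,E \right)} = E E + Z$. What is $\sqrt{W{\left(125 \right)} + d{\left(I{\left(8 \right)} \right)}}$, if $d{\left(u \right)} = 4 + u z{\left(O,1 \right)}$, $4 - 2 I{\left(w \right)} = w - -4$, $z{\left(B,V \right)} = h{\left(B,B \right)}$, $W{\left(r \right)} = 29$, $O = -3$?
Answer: $3$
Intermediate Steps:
$h{\left(Z,E \right)} = Z + E^{2}$ ($h{\left(Z,E \right)} = E^{2} + Z = Z + E^{2}$)
$z{\left(B,V \right)} = B + B^{2}$
$I{\left(w \right)} = - \frac{w}{2}$ ($I{\left(w \right)} = 2 - \frac{w - -4}{2} = 2 - \frac{w + 4}{2} = 2 - \frac{4 + w}{2} = 2 - \left(2 + \frac{w}{2}\right) = - \frac{w}{2}$)
$d{\left(u \right)} = 4 + 6 u$ ($d{\left(u \right)} = 4 + u \left(- 3 \left(1 - 3\right)\right) = 4 + u \left(\left(-3\right) \left(-2\right)\right) = 4 + u 6 = 4 + 6 u$)
$\sqrt{W{\left(125 \right)} + d{\left(I{\left(8 \right)} \right)}} = \sqrt{29 + \left(4 + 6 \left(\left(- \frac{1}{2}\right) 8\right)\right)} = \sqrt{29 + \left(4 + 6 \left(-4\right)\right)} = \sqrt{29 + \left(4 - 24\right)} = \sqrt{29 - 20} = \sqrt{9} = 3$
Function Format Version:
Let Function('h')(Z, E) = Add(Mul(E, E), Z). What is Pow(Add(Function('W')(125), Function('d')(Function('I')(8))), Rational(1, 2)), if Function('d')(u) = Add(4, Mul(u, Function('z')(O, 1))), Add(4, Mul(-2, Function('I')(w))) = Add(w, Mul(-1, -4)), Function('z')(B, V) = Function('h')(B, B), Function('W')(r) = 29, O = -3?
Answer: 3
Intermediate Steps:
Function('h')(Z, E) = Add(Z, Pow(E, 2)) (Function('h')(Z, E) = Add(Pow(E, 2), Z) = Add(Z, Pow(E, 2)))
Function('z')(B, V) = Add(B, Pow(B, 2))
Function('I')(w) = Mul(Rational(-1, 2), w) (Function('I')(w) = Add(2, Mul(Rational(-1, 2), Add(w, Mul(-1, -4)))) = Add(2, Mul(Rational(-1, 2), Add(w, 4))) = Add(2, Mul(Rational(-1, 2), Add(4, w))) = Add(2, Add(-2, Mul(Rational(-1, 2), w))) = Mul(Rational(-1, 2), w))
Function('d')(u) = Add(4, Mul(6, u)) (Function('d')(u) = Add(4, Mul(u, Mul(-3, Add(1, -3)))) = Add(4, Mul(u, Mul(-3, -2))) = Add(4, Mul(u, 6)) = Add(4, Mul(6, u)))
Pow(Add(Function('W')(125), Function('d')(Function('I')(8))), Rational(1, 2)) = Pow(Add(29, Add(4, Mul(6, Mul(Rational(-1, 2), 8)))), Rational(1, 2)) = Pow(Add(29, Add(4, Mul(6, -4))), Rational(1, 2)) = Pow(Add(29, Add(4, -24)), Rational(1, 2)) = Pow(Add(29, -20), Rational(1, 2)) = Pow(9, Rational(1, 2)) = 3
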